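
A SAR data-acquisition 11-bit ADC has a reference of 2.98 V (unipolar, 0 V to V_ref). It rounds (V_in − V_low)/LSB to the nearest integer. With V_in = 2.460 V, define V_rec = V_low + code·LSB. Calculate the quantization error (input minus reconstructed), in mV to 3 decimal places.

-0.537 mV

Step size: 2.98 V ÷ 2^11 = 1.455 mV.
(2.460 − 0)/0.00145508 = 1690.6309; round gives code 1691.
Code 1691 maps back to 0 + 1691×0.00145508 V = 2.4605371 V.
Difference: -0.000537109 V → -0.537 mV.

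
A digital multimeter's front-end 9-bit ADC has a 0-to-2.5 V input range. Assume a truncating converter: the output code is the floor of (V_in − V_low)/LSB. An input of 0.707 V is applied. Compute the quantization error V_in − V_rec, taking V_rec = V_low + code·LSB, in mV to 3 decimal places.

3.875 mV

Step size: 2.5 V ÷ 2^9 = 4.883 mV.
(0.707 − 0)/0.00488281 = 144.7936; ⌊·⌋ gives code 144.
Code 144 maps back to 0 + 144×0.00488281 V = 0.703125 V.
Difference: 0.003875 V → 3.875 mV.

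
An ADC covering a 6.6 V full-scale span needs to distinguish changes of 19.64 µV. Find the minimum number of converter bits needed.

Number of steps required ≥ 6.6 V / 19.64 µV = 336048.88.
Need 2^N ≥ 336048.88; 2^18 = 262144, 2^19 = 524288.
Minimum N = 19.

19 bits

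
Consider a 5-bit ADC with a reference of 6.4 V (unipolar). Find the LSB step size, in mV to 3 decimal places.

200.000 mV

Full-scale span = 6.4 V.
LSB = 6.4 / 2^5 = 6.4 / 32 = 0.2 V = 200.000 mV.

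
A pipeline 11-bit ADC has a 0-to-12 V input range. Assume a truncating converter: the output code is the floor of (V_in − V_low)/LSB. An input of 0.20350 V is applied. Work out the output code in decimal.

code 34

With 2048 levels over 12 V, one step is 5.859 mV.
Input sits at 34.731 steps above V_low.
⌊·⌋(34.731) = 34.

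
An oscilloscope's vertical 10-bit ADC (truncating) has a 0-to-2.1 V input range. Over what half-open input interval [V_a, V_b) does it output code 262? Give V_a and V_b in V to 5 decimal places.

LSB = 2.1/2^10 = 2.051 mV.
V_a = V_low + 262·LSB = 0.537305 V; V_b = V_low + 263·LSB = 0.539355 V.

[0.53730 V, 0.53936 V)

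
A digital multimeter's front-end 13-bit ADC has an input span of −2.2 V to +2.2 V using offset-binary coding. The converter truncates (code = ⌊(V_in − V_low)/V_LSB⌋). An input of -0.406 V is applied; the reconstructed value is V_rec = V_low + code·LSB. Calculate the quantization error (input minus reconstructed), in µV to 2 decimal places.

LSB = 4.4/2^13 = 0.537 mV.
(-0.406 − (−2.2))/0.000537109 = 3340.1018; ⌊·⌋ gives code 3340.
V_rec = (−2.2) + 3340·0.000537109 = -0.40605469 V.
Error = -0.406 − (−0.40605469) = 5.46875e-05 V = 54.69 µV.

54.69 µV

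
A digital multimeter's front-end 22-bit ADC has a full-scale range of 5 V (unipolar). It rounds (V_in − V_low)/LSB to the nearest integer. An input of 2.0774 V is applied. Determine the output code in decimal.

Full-scale span = 5 V; LSB = 5/2^22 = 1.19 µV.
(V_in − V_low)/LSB = (2.0774 − 0) / 1.19209e-06 = 1742649.426.
Round → code 1742649.

code 1742649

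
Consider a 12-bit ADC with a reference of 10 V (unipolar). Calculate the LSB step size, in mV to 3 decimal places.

2.441 mV

Full-scale span = 10 V.
LSB = 10 / 2^12 = 10 / 4096 = 0.00244141 V = 2.441 mV.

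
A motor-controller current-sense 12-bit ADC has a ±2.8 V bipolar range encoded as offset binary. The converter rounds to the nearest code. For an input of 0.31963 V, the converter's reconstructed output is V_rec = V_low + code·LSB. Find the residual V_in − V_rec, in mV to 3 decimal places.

-0.292 mV

LSB = 5.6/2^12 = 1.367 mV.
(V_in − V_low)/LSB = (0.31963 − (−2.8))/0.00136719 = 2281.7865 → code 2282 (round).
Reconstructed: 0.31992188 V.
V_in − V_rec = -0.000291875 V = -0.292 mV.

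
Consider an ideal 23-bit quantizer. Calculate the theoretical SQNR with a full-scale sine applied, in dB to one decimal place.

SNR ≈ 6.02·N + 1.76 dB = 6.02·23 + 1.76 = 140.22 dB.

140.2 dB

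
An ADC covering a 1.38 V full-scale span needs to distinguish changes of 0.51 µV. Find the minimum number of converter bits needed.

22 bits

Number of steps required ≥ 1.38 V / 0.51 µV = 2705882.35.
Need 2^N ≥ 2705882.35; 2^21 = 2097152, 2^22 = 4194304.
Minimum N = 22.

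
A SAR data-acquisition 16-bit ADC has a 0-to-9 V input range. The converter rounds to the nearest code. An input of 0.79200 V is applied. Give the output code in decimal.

LSB = 9 V / 65536 = 137.33 µV.
Input sits at 5767.168 steps above V_low.
Round → code 5767.

code 5767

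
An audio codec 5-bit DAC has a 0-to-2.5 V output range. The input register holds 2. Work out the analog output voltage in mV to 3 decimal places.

LSB = 2.5 V / 2^5 = 78.125 mV.
V_out = 0 + 2 × 0.078125 V = 0.15625 V.
= 156.250 mV.

156.250 mV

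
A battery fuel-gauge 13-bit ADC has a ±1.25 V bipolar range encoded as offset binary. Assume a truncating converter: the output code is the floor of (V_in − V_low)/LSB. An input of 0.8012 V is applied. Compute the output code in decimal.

With 8192 levels over 2.5 V, one step is 305.18 µV.
(V_in − V_low)/LSB = (0.8012 − (−1.25)) / 0.000305176 = 6721.372.
⌊·⌋(6721.372) = 6721.

code 6721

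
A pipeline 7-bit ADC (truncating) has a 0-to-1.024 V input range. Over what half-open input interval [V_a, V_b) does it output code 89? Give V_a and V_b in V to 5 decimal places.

[0.71200 V, 0.72000 V)

LSB = 1.024/2^7 = 8.000 mV.
V_a = V_low + 89·LSB = 0.712 V; V_b = V_low + 90·LSB = 0.72 V.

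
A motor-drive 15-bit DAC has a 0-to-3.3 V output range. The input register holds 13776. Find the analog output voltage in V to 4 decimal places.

LSB = 3.3 V / 2^15 = 100.71 µV.
V_out = 0 + 13776 × 0.000100708 V = 1.38735 V.

1.3874 V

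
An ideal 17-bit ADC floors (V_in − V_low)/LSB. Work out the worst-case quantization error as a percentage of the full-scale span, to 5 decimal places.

0.00076 %

Truncating → worst-case error = 1 LSB = V_FS/2^17, so 100/131072 = 0.000762939 % of full scale.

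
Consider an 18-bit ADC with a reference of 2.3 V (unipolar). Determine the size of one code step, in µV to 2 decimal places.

Full-scale span = 2.3 V.
LSB = 2.3 / 2^18 = 2.3 / 262144 = 8.7738e-06 V = 8.77 µV.

8.77 µV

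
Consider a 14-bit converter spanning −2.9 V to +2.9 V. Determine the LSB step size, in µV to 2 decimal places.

Full-scale span = 5.8 V.
LSB = 5.8 / 2^14 = 5.8 / 16384 = 0.000354004 V = 354.00 µV.

354.00 µV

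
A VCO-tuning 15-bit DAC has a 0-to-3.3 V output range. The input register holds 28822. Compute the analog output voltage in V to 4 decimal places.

2.9026 V

LSB = 3.3 V / 2^15 = 100.71 µV.
V_out = 0 + 28822 × 0.000100708 V = 2.90261 V.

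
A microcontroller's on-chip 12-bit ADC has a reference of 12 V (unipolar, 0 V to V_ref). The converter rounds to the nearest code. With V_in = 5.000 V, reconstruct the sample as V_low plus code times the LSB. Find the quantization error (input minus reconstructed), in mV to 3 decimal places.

-0.977 mV

LSB = 12/2^12 = 2.930 mV.
(V_in − V_low)/LSB = (5.000 − 0)/0.00292969 = 1706.6667 → code 1707 (round).
Reconstructed: 5.0009766 V.
V_in − V_rec = -0.000976562 V = -0.977 mV.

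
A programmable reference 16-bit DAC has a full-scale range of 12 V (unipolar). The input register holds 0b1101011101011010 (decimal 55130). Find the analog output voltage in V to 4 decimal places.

LSB = 12 V / 2^16 = 183.11 µV.
Code 0b1101011101011010 = 55130 decimal.
V_out = 0 + 55130 × 0.000183105 V = 10.0946 V.

10.0946 V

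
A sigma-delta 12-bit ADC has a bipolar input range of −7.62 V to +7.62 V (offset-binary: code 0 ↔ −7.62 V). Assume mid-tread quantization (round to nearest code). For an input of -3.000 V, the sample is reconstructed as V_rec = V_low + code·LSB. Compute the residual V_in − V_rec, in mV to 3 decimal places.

LSB = 15.24/2^12 = 3.721 mV.
Scaled input = 1241.7008 LSBs, so code = 1242.
Code 1242 maps back to (−7.62) + 1242×0.0037207 V = -2.9988867 V.
Error = -3.000 − (−2.9988867) = -0.00111328 V = -1.113 mV.

-1.113 mV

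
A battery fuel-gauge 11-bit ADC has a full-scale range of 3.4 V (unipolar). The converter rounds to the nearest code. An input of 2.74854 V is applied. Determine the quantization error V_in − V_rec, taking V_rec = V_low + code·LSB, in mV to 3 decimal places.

-0.679 mV

Step size: 3.4 V ÷ 2^11 = 1.660 mV.
(2.74854 − 0)/0.00166016 = 1655.5912; round gives code 1656.
Reconstructed: 2.7492187 V.
Difference: -0.00067875 V → -0.679 mV.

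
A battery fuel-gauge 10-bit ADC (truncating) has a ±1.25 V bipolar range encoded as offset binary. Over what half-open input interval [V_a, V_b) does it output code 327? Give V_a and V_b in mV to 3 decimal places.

[-451.660 mV, -449.219 mV)

LSB = 2.5/2^10 = 2.441 mV.
V_a = V_low + 327·LSB = -0.45166 V; V_b = V_low + 328·LSB = -0.449219 V.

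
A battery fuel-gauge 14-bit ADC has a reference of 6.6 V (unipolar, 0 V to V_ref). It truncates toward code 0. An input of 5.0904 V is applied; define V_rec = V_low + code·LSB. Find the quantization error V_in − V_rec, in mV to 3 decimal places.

0.214 mV

Step size: 6.6 V ÷ 2^14 = 402.83 µV.
(V_in − V_low)/LSB = (5.0904 − 0)/0.000402832 = 12636.5324 → code 12636 (floor).
Reconstructed: 5.0901855 V.
Difference: 0.000214453 V → 0.214 mV.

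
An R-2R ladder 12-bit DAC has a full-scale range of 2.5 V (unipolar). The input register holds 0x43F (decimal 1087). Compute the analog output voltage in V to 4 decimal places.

0.6635 V

LSB = 2.5 V / 2^12 = 0.610 mV.
Code 0x43F = 1087 decimal.
V_out = 0 + 1087 × 0.000610352 V = 0.663452 V.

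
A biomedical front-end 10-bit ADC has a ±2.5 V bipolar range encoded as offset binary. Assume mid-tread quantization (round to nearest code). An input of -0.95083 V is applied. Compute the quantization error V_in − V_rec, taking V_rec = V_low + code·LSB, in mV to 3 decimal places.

Step size: 5 V ÷ 2^10 = 4.883 mV.
(V_in − V_low)/LSB = (-0.95083 − (−2.5))/0.00488281 = 317.2700 → code 317 (round).
Code 317 maps back to (−2.5) + 317×0.00488281 V = -0.95214844 V.
V_in − V_rec = 0.00131844 V = 1.318 mV.

1.318 mV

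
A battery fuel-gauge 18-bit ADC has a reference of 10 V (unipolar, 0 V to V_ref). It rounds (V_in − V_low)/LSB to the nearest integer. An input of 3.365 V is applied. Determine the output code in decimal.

With 262144 levels over 10 V, one step is 38.15 µV.
(3.365 − 0) / 3.8147e-05 = 88211.456 LSBs.
So the output code is 88211.

code 88211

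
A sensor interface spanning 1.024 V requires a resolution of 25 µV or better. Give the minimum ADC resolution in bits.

16 bits

Number of steps required ≥ 1.024 V / 25 µV = 40960.00.
Need 2^N ≥ 40960.00; 2^15 = 32768, 2^16 = 65536.
Minimum N = 16.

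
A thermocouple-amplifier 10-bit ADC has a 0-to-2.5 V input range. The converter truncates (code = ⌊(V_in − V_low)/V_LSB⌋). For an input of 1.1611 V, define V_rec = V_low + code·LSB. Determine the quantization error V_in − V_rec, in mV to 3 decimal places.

1.432 mV

Step size: 2.5 V ÷ 2^10 = 2.441 mV.
Scaled input = 475.5866 LSBs, so code = 475.
Code 475 maps back to 0 + 475×0.00244141 V = 1.159668 V.
Error = 1.1611 − 1.159668 = 0.00143203 V = 1.432 mV.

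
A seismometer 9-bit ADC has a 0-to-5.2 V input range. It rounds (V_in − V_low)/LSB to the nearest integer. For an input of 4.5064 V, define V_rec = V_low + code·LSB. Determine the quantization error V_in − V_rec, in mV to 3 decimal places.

One LSB is 5.2 V / 512 = 10.156 mV.
Scaled input = 443.7071 LSBs, so code = 444.
V_rec = 0 + 444·0.0101563 = 4.509375 V.
V_in − V_rec = -0.002975 V = -2.975 mV.

-2.975 mV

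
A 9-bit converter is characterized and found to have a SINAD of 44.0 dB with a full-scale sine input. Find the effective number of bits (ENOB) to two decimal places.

ENOB = (SINAD − 1.76) / 6.02 = (44.0 − 1.76)/6.02 = 7.017.

7.02 bits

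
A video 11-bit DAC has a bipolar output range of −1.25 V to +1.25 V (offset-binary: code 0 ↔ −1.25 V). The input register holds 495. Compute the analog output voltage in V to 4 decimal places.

-0.6458 V

LSB = 2.5 V / 2^11 = 1.221 mV.
V_out = (−1.25) + 495 × 0.0012207 V = -0.645752 V.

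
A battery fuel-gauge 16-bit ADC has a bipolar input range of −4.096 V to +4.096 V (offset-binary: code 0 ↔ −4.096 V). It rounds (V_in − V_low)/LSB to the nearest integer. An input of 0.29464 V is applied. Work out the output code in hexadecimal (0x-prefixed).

With 65536 levels over 8.192 V, one step is 125.00 µV.
(V_in − V_low)/LSB = (0.29464 − (−4.096)) / 0.000125 = 35125.120.
So the output code is 35125.
In hexadecimal (0x-prefixed): 0x8935.

code 0x8935 (decimal 35125)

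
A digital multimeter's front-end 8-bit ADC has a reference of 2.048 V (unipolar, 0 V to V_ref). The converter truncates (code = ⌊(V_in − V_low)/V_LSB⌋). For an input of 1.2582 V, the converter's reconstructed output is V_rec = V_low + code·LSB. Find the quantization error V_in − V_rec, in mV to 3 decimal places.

2.200 mV

Step size: 2.048 V ÷ 2^8 = 8.000 mV.
Scaled input = 157.2750 LSBs, so code = 157.
Code 157 maps back to 0 + 157×0.008 V = 1.256 V.
Error = 1.2582 − 1.256 = 0.0022 V = 2.200 mV.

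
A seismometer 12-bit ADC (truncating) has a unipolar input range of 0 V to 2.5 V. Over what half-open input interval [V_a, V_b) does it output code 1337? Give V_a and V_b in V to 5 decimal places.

LSB = 2.5/2^12 = 0.610 mV.
V_a = V_low + 1337·LSB = 0.81604 V; V_b = V_low + 1338·LSB = 0.81665 V.

[0.81604 V, 0.81665 V)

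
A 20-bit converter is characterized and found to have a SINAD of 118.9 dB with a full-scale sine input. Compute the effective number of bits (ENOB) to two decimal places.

ENOB = (SINAD − 1.76) / 6.02 = (118.9 − 1.76)/6.02 = 19.458.

19.46 bits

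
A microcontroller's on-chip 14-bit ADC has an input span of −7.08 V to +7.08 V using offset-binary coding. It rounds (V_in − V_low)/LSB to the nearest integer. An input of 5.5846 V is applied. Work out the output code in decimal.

LSB = 14.16 V / 16384 = 0.864 mV.
(5.5846 − (−7.08)) / 0.000864258 = 14653.729 LSBs.
So the output code is 14654.

code 14654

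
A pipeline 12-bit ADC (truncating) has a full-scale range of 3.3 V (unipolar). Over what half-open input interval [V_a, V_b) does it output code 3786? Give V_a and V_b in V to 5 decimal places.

LSB = 3.3/2^12 = 0.806 mV.
V_a = V_low + 3786·LSB = 3.05024 V; V_b = V_low + 3787·LSB = 3.05105 V.

[3.05024 V, 3.05105 V)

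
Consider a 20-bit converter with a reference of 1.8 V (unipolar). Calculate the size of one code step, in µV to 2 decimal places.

Full-scale span = 1.8 V.
LSB = 1.8 / 2^20 = 1.8 / 1048576 = 1.71661e-06 V = 1.72 µV.

1.72 µV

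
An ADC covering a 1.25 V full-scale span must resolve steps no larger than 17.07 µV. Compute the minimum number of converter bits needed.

Number of steps required ≥ 1.25 V / 17.07 µV = 73227.89.
Need 2^N ≥ 73227.89; 2^16 = 65536, 2^17 = 131072.
Minimum N = 17.

17 bits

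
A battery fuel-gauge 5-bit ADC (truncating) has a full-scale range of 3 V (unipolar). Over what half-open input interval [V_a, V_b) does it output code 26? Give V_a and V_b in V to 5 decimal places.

[2.43750 V, 2.53125 V)

LSB = 3/2^5 = 93.750 mV.
V_a = V_low + 26·LSB = 2.4375 V; V_b = V_low + 27·LSB = 2.53125 V.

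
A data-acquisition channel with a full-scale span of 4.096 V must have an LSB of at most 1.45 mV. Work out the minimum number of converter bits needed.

Number of steps required ≥ 4.096 V / 1.45 mV = 2824.83.
Need 2^N ≥ 2824.83; 2^11 = 2048, 2^12 = 4096.
Minimum N = 12.

12 bits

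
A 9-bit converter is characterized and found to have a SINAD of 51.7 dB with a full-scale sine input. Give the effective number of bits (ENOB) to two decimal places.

ENOB = (SINAD − 1.76) / 6.02 = (51.7 − 1.76)/6.02 = 8.296.

8.30 bits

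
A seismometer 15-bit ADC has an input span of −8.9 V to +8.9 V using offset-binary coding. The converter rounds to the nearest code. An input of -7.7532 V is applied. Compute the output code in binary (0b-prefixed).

LSB = 17.8 V / 32768 = 0.543 mV.
(-7.7532 − (−8.9)) / 0.000543213 = 2111.143 LSBs.
So the output code is 2111.
In binary (0b-prefixed): 0b100000111111.

code 0b100000111111 (decimal 2111)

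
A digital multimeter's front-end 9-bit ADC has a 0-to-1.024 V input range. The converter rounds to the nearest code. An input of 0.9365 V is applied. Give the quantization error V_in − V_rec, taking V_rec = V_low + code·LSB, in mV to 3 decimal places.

0.500 mV

LSB = 1.024/2^9 = 2.000 mV.
Scaled input = 468.2500 LSBs, so code = 468.
V_rec = 0 + 468·0.002 = 0.936 V.
Error = 0.9365 − 0.936 = 0.0005 V = 0.500 mV.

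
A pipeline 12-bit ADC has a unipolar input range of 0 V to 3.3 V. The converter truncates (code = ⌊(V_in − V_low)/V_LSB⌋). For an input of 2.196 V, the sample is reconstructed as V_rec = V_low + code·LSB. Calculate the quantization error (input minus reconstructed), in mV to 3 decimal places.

0.565 mV

One LSB is 3.3 V / 4096 = 0.806 mV.
(2.196 − 0)/0.000805664 = 2725.7018; ⌊·⌋ gives code 2725.
Code 2725 maps back to 0 + 2725×0.000805664 V = 2.1954346 V.
Error = 2.196 − 2.1954346 = 0.00056543 V = 0.565 mV.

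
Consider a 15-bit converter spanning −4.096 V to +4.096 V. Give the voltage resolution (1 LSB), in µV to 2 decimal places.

Full-scale span = 8.192 V.
LSB = 8.192 / 2^15 = 8.192 / 32768 = 0.00025 V = 250.00 µV.

250.00 µV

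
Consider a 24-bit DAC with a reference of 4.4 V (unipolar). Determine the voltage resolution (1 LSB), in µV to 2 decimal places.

Full-scale span = 4.4 V.
LSB = 4.4 / 2^24 = 4.4 / 16777216 = 2.6226e-07 V = 0.26 µV.

0.26 µV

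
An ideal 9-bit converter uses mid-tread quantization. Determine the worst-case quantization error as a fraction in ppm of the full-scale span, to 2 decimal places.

Rounding → worst-case error = ½ LSB = V_FS/2^10, so 1e+06/1024 = 976.562 ppm of full scale.

976.56 ppm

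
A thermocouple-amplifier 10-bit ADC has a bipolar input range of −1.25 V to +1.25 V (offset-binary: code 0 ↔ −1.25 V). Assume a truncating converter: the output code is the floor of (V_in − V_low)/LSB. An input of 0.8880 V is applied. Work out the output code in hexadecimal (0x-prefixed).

code 0x36B (decimal 875)

Full-scale span = 2.5 V; LSB = 2.5/2^10 = 2.441 mV.
(V_in − V_low)/LSB = (0.8880 − (−1.25)) / 0.00244141 = 875.725.
⌊·⌋(875.725) = 875.
In hexadecimal (0x-prefixed): 0x36B.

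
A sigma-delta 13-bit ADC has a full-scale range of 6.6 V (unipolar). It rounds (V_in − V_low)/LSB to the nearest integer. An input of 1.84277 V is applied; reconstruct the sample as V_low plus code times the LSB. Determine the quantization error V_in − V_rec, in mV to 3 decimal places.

0.216 mV

LSB = 6.6/2^13 = 0.806 mV.
(V_in − V_low)/LSB = (1.84277 − 0)/0.000805664 = 2287.2685 → code 2287 (round).
V_rec = 0 + 2287·0.000805664 = 1.8425537 V.
Difference: 0.000216289 V → 0.216 mV.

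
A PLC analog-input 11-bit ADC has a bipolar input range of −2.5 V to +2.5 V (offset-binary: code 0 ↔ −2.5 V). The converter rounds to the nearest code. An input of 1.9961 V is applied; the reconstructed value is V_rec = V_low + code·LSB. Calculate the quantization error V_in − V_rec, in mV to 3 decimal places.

Step size: 5 V ÷ 2^11 = 2.441 mV.
Scaled input = 1841.6026 LSBs, so code = 1842.
Reconstructed: 1.9970703 V.
Error = 1.9961 − 1.9970703 = -0.000970313 V = -0.970 mV.

-0.970 mV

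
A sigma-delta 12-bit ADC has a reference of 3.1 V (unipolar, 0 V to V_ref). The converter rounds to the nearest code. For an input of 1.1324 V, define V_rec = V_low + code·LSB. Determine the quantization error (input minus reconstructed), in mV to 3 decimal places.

0.173 mV

Step size: 3.1 V ÷ 2^12 = 0.757 mV.
(1.1324 − 0)/0.000756836 = 1496.2292; round gives code 1496.
Code 1496 maps back to 0 + 1496×0.000756836 V = 1.1322266 V.
V_in − V_rec = 0.000173438 V = 0.173 mV.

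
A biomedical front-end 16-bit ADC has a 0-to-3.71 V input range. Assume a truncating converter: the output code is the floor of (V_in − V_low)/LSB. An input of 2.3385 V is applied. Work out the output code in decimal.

code 41308

With 65536 levels over 3.71 V, one step is 56.61 µV.
(2.3385 − 0) / 5.66101e-05 = 41308.878 LSBs.
⌊·⌋(41308.878) = 41308.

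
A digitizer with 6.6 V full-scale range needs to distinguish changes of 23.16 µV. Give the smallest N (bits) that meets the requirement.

Number of steps required ≥ 6.6 V / 23.16 µV = 284974.09.
Need 2^N ≥ 284974.09; 2^18 = 262144, 2^19 = 524288.
Minimum N = 19.

19 bits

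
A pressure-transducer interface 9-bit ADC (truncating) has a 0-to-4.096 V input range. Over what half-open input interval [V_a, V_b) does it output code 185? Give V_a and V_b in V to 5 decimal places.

LSB = 4.096/2^9 = 8.000 mV.
V_a = V_low + 185·LSB = 1.48 V; V_b = V_low + 186·LSB = 1.488 V.

[1.48000 V, 1.48800 V)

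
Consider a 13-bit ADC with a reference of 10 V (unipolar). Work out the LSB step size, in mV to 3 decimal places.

1.221 mV

Full-scale span = 10 V.
LSB = 10 / 2^13 = 10 / 8192 = 0.0012207 V = 1.221 mV.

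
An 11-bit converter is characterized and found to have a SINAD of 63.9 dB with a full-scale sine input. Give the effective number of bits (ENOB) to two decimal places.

ENOB = (SINAD − 1.76) / 6.02 = (63.9 − 1.76)/6.02 = 10.322.

10.32 bits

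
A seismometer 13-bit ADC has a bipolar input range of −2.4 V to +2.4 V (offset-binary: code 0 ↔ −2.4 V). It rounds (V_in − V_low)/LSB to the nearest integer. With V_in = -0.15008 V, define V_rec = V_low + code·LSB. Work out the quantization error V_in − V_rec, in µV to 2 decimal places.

One LSB is 4.8 V / 8192 = 0.586 mV.
(-0.15008 − (−2.4))/0.000585937 = 3839.8635; round gives code 3840.
V_rec = (−2.4) + 3840·0.000585937 = -0.15 V.
V_in − V_rec = -8e-05 V = -80.00 µV.

-80.00 µV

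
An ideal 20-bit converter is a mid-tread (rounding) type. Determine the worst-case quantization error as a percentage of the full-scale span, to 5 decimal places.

Rounding → worst-case error = ½ LSB = V_FS/2^21, so 100/2097152 = 4.76837e-05 % of full scale.

0.00005 %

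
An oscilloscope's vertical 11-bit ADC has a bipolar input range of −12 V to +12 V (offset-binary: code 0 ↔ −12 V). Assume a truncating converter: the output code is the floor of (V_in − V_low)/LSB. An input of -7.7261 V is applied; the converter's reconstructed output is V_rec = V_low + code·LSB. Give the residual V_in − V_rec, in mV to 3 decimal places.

One LSB is 24 V / 2048 = 11.719 mV.
Scaled input = 364.7061 LSBs, so code = 364.
Code 364 maps back to (−12) + 364×0.0117188 V = -7.734375 V.
Error = -7.7261 − (−7.734375) = 0.008275 V = 8.275 mV.

8.275 mV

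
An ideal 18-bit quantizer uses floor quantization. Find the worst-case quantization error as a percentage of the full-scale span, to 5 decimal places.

0.00038 %

Truncating → worst-case error = 1 LSB = V_FS/2^18, so 100/262144 = 0.00038147 % of full scale.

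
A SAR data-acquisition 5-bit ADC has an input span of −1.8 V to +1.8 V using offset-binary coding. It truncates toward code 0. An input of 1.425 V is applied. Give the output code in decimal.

With 32 levels over 3.6 V, one step is 112.500 mV.
(V_in − V_low)/LSB = (1.425 − (−1.8)) / 0.1125 = 28.667.
⌊·⌋(28.667) = 28.

code 28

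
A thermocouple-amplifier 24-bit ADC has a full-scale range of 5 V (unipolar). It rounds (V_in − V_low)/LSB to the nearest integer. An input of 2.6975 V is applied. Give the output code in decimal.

code 9051308

LSB = 5 V / 16777216 = 0.30 µV.
(V_in − V_low)/LSB = (2.6975 − 0) / 2.98023e-07 = 9051308.032.
Round → code 9051308.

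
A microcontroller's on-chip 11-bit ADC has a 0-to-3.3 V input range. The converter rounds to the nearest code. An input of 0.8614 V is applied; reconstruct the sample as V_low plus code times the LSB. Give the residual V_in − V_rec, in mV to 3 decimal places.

Step size: 3.3 V ÷ 2^11 = 1.611 mV.
Scaled input = 534.5901 LSBs, so code = 535.
Reconstructed: 0.86206055 V.
V_in − V_rec = -0.000660547 V = -0.661 mV.

-0.661 mV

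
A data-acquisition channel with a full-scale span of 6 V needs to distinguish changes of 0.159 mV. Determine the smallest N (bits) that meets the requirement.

16 bits

Number of steps required ≥ 6 V / 0.159 mV = 37735.85.
Need 2^N ≥ 37735.85; 2^15 = 32768, 2^16 = 65536.
Minimum N = 16.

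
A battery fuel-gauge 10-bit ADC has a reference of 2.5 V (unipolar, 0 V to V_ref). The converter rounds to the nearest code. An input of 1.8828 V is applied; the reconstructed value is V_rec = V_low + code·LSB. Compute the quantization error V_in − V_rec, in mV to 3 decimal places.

Step size: 2.5 V ÷ 2^10 = 2.441 mV.
Scaled input = 771.1949 LSBs, so code = 771.
Code 771 maps back to 0 + 771×0.00244141 V = 1.8823242 V.
Difference: 0.000475781 V → 0.476 mV.

0.476 mV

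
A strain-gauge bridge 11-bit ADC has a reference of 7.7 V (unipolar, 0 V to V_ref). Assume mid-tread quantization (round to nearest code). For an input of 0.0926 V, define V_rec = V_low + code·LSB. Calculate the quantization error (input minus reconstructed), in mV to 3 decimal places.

One LSB is 7.7 V / 2048 = 3.760 mV.
(V_in − V_low)/LSB = (0.0926 − 0)/0.00375977 = 24.6292 → code 25 (round).
V_rec = 0 + 25·0.00375977 = 0.093994141 V.
Difference: -0.00139414 V → -1.394 mV.

-1.394 mV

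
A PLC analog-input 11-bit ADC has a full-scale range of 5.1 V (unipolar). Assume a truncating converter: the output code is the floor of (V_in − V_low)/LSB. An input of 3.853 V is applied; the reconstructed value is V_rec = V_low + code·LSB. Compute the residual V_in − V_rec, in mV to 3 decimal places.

LSB = 5.1/2^11 = 2.490 mV.
Scaled input = 1547.2439 LSBs, so code = 1547.
V_rec = 0 + 1547·0.00249023 = 3.8523926 V.
Error = 3.853 − 3.8523926 = 0.000607422 V = 0.607 mV.

0.607 mV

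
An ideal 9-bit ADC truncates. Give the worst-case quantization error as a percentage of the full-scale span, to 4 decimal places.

Truncating → worst-case error = 1 LSB = V_FS/2^9, so 100/512 = 0.195312 % of full scale.

0.1953 %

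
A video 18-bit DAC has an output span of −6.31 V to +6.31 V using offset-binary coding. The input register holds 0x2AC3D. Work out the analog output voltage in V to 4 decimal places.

LSB = 12.62 V / 2^18 = 48.14 µV.
Code 0x2AC3D = 175165 decimal.
V_out = (−6.31) + 175165 × 4.81415e-05 V = 2.1227 V.

2.1227 V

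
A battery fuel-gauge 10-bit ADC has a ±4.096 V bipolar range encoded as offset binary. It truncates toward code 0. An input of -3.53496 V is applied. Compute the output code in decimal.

code 70

With 1024 levels over 8.192 V, one step is 8.000 mV.
Input sits at 70.130 steps above V_low.
⌊·⌋(70.130) = 70.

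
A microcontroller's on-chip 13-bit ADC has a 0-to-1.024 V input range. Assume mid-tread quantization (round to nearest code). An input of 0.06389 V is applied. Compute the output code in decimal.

code 511

With 8192 levels over 1.024 V, one step is 125.00 µV.
Input sits at 511.120 steps above V_low.
So the output code is 511.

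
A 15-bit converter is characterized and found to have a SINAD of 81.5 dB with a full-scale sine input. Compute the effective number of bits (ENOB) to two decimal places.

13.25 bits

ENOB = (SINAD − 1.76) / 6.02 = (81.5 − 1.76)/6.02 = 13.246.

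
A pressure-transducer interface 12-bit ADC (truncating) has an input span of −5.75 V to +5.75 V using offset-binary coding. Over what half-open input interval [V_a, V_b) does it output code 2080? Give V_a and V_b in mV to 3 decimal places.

[89.844 mV, 92.651 mV)

LSB = 11.5/2^12 = 2.808 mV.
V_a = V_low + 2080·LSB = 0.0898438 V; V_b = V_low + 2081·LSB = 0.0926514 V.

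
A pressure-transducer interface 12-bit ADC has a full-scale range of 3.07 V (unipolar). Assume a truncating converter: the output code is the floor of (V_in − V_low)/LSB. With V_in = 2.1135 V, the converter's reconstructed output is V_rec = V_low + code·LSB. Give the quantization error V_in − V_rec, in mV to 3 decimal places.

One LSB is 3.07 V / 4096 = 0.750 mV.
(V_in − V_low)/LSB = (2.1135 − 0)/0.000749512 = 2819.8358 → code 2819 (floor).
Code 2819 maps back to 0 + 2819×0.000749512 V = 2.1128735 V.
V_in − V_rec = 0.000626465 V = 0.626 mV.

0.626 mV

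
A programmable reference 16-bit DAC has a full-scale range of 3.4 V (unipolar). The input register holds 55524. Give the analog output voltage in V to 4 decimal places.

2.8806 V

LSB = 3.4 V / 2^16 = 51.88 µV.
V_out = 0 + 55524 × 5.18799e-05 V = 2.88058 V.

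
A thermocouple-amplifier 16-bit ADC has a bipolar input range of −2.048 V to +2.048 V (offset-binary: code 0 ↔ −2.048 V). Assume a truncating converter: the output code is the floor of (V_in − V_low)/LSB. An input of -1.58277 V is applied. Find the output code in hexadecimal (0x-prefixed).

code 0x1D13 (decimal 7443)

With 65536 levels over 4.096 V, one step is 62.50 µV.
(-1.58277 − (−2.048)) / 6.25e-05 = 7443.680 LSBs.
Floor → code 7443.
In hexadecimal (0x-prefixed): 0x1D13.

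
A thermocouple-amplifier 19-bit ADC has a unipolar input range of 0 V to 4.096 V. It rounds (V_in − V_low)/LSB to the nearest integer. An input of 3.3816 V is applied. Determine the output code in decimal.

code 432845

With 524288 levels over 4.096 V, one step is 7.81 µV.
(V_in − V_low)/LSB = (3.3816 − 0) / 7.8125e-06 = 432844.800.
round(432844.800) = 432845.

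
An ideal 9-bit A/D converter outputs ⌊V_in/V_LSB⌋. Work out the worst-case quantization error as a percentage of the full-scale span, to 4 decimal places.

Truncating → worst-case error = 1 LSB = V_FS/2^9, so 100/512 = 0.195312 % of full scale.

0.1953 %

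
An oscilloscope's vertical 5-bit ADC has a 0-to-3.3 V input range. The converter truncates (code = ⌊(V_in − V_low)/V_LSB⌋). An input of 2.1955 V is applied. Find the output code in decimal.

LSB = 3.3 V / 32 = 103.125 mV.
(V_in − V_low)/LSB = (2.1955 − 0) / 0.103125 = 21.290.
So the output code is 21.

code 21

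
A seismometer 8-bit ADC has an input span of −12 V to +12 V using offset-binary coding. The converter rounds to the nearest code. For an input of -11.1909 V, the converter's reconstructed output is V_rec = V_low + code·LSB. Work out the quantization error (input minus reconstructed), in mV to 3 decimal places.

LSB = 24/2^8 = 93.750 mV.
(-11.1909 − (−12))/0.09375 = 8.6304; round gives code 9.
Reconstructed: -11.15625 V.
Error = -11.1909 − (−11.15625) = -0.03465 V = -34.650 mV.

-34.650 mV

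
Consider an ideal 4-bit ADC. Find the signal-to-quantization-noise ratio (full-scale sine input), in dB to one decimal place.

25.8 dB

SNR ≈ 6.02·N + 1.76 dB = 6.02·4 + 1.76 = 25.84 dB.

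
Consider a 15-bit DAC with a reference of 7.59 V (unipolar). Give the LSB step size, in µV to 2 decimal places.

231.63 µV

Full-scale span = 7.59 V.
LSB = 7.59 / 2^15 = 7.59 / 32768 = 0.000231628 V = 231.63 µV.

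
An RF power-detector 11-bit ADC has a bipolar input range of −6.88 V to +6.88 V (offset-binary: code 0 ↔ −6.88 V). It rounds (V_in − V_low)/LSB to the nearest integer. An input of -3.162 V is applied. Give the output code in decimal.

With 2048 levels over 13.76 V, one step is 6.719 mV.
(V_in − V_low)/LSB = (-3.162 − (−6.88)) / 0.00671875 = 553.377.
round(553.377) = 553.

code 553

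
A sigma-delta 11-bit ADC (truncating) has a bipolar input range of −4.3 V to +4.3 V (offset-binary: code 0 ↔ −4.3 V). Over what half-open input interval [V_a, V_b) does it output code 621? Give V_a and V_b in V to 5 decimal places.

[-1.69229 V, -1.68809 V)

LSB = 8.6/2^11 = 4.199 mV.
V_a = V_low + 621·LSB = -1.69229 V; V_b = V_low + 622·LSB = -1.68809 V.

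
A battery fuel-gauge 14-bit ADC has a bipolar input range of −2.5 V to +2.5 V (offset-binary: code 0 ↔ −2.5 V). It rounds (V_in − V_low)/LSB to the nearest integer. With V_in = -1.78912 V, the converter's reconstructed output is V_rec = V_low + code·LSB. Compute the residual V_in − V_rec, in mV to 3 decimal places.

One LSB is 5 V / 16384 = 305.18 µV.
(-1.78912 − (−2.5))/0.000305176 = 2329.4116; round gives code 2329.
V_rec = (−2.5) + 2329·0.000305176 = -1.7892456 V.
Difference: 0.000125605 V → 0.126 mV.

0.126 mV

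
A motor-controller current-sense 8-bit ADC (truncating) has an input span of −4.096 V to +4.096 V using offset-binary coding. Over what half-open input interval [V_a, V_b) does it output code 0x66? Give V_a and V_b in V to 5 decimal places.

[-0.83200 V, -0.80000 V)

LSB = 8.192/2^8 = 32.000 mV.
Code 0x66 = 102 decimal.
V_a = V_low + 102·LSB = -0.832 V; V_b = V_low + 103·LSB = -0.8 V.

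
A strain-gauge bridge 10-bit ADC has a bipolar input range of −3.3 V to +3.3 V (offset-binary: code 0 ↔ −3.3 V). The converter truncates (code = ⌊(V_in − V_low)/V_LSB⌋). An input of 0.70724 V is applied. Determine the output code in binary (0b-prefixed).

Full-scale span = 6.6 V; LSB = 6.6/2^10 = 6.445 mV.
Input sits at 621.729 steps above V_low.
⌊·⌋(621.729) = 621.
In binary (0b-prefixed): 0b1001101101.

code 0b1001101101 (decimal 621)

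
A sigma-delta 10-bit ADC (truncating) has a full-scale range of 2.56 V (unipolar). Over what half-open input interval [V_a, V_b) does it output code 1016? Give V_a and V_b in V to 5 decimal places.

[2.54000 V, 2.54250 V)

LSB = 2.56/2^10 = 2.500 mV.
V_a = V_low + 1016·LSB = 2.54 V; V_b = V_low + 1017·LSB = 2.5425 V.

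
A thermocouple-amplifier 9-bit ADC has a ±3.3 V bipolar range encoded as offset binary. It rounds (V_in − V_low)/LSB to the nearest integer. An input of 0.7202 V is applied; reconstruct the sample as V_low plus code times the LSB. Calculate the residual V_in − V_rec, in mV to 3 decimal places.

One LSB is 6.6 V / 512 = 12.891 mV.
(V_in − V_low)/LSB = (0.7202 − (−3.3))/0.0128906 = 311.8701 → code 312 (round).
V_rec = (−3.3) + 312·0.0128906 = 0.721875 V.
V_in − V_rec = -0.001675 V = -1.675 mV.

-1.675 mV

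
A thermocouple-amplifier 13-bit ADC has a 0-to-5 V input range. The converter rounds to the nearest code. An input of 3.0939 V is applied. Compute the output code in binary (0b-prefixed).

code 0b1001111001101 (decimal 5069)

Full-scale span = 5 V; LSB = 5/2^13 = 0.610 mV.
(3.0939 − 0) / 0.000610352 = 5069.046 LSBs.
round(5069.046) = 5069.
In binary (0b-prefixed): 0b1001111001101.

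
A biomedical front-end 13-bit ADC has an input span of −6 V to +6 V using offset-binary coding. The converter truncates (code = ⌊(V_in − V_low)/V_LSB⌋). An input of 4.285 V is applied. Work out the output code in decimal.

code 7021

LSB = 12 V / 8192 = 1.465 mV.
Input sits at 7021.227 steps above V_low.
⌊·⌋(7021.227) = 7021.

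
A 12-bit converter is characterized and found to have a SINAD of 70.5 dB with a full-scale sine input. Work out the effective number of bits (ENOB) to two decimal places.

11.42 bits

ENOB = (SINAD − 1.76) / 6.02 = (70.5 − 1.76)/6.02 = 11.419.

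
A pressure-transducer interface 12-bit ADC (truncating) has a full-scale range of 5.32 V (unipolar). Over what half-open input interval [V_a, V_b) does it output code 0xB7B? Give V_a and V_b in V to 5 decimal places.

[3.81726 V, 3.81855 V)

LSB = 5.32/2^12 = 1.299 mV.
Code 0xB7B = 2939 decimal.
V_a = V_low + 2939·LSB = 3.81726 V; V_b = V_low + 2940·LSB = 3.81855 V.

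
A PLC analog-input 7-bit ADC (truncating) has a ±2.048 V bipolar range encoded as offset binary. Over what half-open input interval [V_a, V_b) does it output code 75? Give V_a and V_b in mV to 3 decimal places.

[352.000 mV, 384.000 mV)

LSB = 4.096/2^7 = 32.000 mV.
V_a = V_low + 75·LSB = 0.352 V; V_b = V_low + 76·LSB = 0.384 V.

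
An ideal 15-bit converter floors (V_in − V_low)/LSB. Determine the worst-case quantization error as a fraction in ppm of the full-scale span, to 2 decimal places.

Truncating → worst-case error = 1 LSB = V_FS/2^15, so 1e+06/32768 = 30.5176 ppm of full scale.

30.52 ppm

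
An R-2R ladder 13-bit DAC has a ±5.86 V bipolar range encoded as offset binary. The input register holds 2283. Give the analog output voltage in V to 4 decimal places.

-2.5938 V

LSB = 11.72 V / 2^13 = 1.431 mV.
V_out = (−5.86) + 2283 × 0.00143066 V = -2.59379 V.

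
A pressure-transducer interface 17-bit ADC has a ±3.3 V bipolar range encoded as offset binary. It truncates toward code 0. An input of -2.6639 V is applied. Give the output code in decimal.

code 12632

With 131072 levels over 6.6 V, one step is 50.35 µV.
(V_in − V_low)/LSB = (-2.6639 − (−3.3)) / 5.0354e-05 = 12632.560.
Floor → code 12632.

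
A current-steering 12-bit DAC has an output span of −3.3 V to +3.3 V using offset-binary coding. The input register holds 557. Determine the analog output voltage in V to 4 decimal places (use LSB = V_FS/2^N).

-2.4025 V

LSB = 6.6 V / 2^12 = 1.611 mV.
V_out = (−3.3) + 557 × 0.00161133 V = -2.40249 V.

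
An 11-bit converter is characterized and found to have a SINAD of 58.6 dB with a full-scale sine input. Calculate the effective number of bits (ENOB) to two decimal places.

ENOB = (SINAD − 1.76) / 6.02 = (58.6 − 1.76)/6.02 = 9.442.

9.44 bits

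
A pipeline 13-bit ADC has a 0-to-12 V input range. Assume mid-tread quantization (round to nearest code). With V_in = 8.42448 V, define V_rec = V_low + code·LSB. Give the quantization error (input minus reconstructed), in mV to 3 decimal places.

LSB = 12/2^13 = 1.465 mV.
(V_in − V_low)/LSB = (8.42448 − 0)/0.00146484 = 5751.1117 → code 5751 (round).
V_rec = 0 + 5751·0.00146484 = 8.4243164 V.
Difference: 0.000163594 V → 0.164 mV.

0.164 mV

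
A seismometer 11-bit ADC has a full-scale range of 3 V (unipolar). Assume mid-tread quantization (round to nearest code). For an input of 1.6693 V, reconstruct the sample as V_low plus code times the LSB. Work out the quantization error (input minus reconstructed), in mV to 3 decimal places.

Step size: 3 V ÷ 2^11 = 1.465 mV.
(1.6693 − 0)/0.00146484 = 1139.5755; round gives code 1140.
Code 1140 maps back to 0 + 1140×0.00146484 V = 1.6699219 V.
Error = 1.6693 − 1.6699219 = -0.000621875 V = -0.622 mV.

-0.622 mV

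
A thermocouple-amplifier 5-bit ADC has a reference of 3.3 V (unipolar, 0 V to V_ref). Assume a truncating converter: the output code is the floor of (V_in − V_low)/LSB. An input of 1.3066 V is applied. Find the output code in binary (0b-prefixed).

Full-scale span = 3.3 V; LSB = 3.3/2^5 = 103.125 mV.
Input sits at 12.670 steps above V_low.
Floor → code 12.
In binary (0b-prefixed): 0b1100.

code 0b1100 (decimal 12)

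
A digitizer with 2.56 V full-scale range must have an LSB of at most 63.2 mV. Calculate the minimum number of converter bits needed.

6 bits

Number of steps required ≥ 2.56 V / 63.2 mV = 40.51.
Need 2^N ≥ 40.51; 2^5 = 32, 2^6 = 64.
Minimum N = 6.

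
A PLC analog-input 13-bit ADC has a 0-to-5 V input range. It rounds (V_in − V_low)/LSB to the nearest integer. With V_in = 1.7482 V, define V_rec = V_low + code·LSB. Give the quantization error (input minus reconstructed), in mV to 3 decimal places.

0.153 mV

Step size: 5 V ÷ 2^13 = 0.610 mV.
(1.7482 − 0)/0.000610352 = 2864.2509; round gives code 2864.
V_rec = 0 + 2864·0.000610352 = 1.7480469 V.
V_in − V_rec = 0.000153125 V = 0.153 mV.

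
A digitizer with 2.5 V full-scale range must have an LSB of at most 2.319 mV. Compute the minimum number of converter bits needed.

11 bits

Number of steps required ≥ 2.5 V / 2.319 mV = 1078.05.
Need 2^N ≥ 1078.05; 2^10 = 1024, 2^11 = 2048.
Minimum N = 11.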